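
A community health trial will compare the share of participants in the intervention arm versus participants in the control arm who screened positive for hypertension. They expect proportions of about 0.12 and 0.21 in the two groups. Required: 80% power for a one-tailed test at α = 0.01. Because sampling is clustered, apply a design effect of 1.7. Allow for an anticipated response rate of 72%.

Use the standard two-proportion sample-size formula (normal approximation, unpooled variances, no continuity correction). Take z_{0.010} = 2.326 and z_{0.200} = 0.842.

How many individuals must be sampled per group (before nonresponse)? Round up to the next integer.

n = (z_α + z_β)² · [p₁(1−p₁) + p₂(1−p₂)] / (p₁ − p₂)²
  = (2.326 + 0.842)² · (0.12·0.88 + 0.21·0.79) / (-0.09)²
  = (3.168)² · (0.1056 + 0.1659) / 0.0081
  = 10.0362 · 0.2715 / 0.0081
  = 336.40
Design effect: 1.7 × 336.40 = 571.88.
Adjust for 72% response: 571.88 / 0.72 = 794.28.
Round up → n = 795 per group.

n = 795 per group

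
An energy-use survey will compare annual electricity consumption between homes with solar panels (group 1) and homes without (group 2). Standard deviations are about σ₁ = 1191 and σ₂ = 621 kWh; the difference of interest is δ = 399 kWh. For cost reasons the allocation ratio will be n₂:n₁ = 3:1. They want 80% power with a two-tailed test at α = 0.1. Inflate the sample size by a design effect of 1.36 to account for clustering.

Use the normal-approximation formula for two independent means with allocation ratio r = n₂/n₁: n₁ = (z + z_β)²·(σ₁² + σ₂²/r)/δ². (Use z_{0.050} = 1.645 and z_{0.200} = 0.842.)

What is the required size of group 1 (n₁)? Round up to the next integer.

n₁ = (z_{α/2} + z_β)² · (σ₁² + σ₂²/r) / δ²
   = (1.645 + 0.842)² · (1191² + 621²/3) / 399²
   = 6.1852 · (1418481 + 128547) / 159201
   = 6.1852 · 1547028 / 159201
   = 60.10
Design effect: 1.36 × 60.10 = 81.74.
Round up → n₁ = 82; n₂ = r·n₁ = 3 × 82 = 246.

n₁ = 82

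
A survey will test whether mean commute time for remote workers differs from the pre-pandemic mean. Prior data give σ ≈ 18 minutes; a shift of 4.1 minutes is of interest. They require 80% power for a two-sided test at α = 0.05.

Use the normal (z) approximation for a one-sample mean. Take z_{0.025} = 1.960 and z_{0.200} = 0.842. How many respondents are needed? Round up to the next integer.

n = (z_{α/2} + z_β)² · σ² / δ²
  = (1.960 + 0.842)² · 18² / 4.1²
  = 7.8512 · 324 / 16.81
  = 151.33
Round up → n = 152.

n = 152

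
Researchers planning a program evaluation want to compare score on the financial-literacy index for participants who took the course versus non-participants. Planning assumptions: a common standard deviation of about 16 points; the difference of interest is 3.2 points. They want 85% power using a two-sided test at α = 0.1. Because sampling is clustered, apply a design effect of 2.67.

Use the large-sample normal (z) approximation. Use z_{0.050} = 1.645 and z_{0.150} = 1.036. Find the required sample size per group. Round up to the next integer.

n = (z_{α/2} + z_β)² · (σ₁² + σ₂²) / δ²
  = (1.645 + 1.036)² · (2·16² = 512) / 3.2²
  = 7.1878 · 512 / 10.24
  = 359.39
Design effect: 2.67 × 359.39 = 959.57.
Round up → n = 960 per group.

n = 960 per group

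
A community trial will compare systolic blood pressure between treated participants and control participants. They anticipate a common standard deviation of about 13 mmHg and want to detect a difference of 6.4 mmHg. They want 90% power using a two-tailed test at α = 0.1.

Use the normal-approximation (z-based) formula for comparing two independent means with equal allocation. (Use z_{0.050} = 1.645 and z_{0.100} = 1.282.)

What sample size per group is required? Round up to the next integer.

n = 71 per group

n = (z_{α/2} + z_β)² · (σ₁² + σ₂²) / δ²
  = (1.645 + 1.282)² · (2·13² = 338) / 6.4²
  = 8.5673 · 338 / 40.96
  = 70.70
Round up → n = 71 per group.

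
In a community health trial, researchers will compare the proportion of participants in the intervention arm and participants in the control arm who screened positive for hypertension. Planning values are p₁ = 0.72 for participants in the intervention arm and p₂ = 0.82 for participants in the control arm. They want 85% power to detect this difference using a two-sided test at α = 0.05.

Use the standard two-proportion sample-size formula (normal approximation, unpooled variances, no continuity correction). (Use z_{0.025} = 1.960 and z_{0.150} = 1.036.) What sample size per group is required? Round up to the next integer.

n = (z_{α/2} + z_β)² · [p₁(1−p₁) + p₂(1−p₂)] / (p₁ − p₂)²
  = (1.960 + 1.036)² · (0.72·0.28 + 0.82·0.18) / (-0.10)²
  = (2.996)² · (0.2016 + 0.1476) / 0.0100
  = 8.9760 · 0.3492 / 0.0100
  = 313.44
Round up → n = 314 per group.

n = 314 per group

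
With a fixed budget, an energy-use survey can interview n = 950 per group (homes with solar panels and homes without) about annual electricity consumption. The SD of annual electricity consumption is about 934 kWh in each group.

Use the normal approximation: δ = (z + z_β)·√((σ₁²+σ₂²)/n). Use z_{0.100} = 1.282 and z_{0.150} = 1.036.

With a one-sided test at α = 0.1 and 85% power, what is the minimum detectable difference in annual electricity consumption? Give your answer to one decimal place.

δ = (z_α + z_β) · √((σ₁²+σ₂²)/n)
  = (1.282 + 1.036) · √(1744712/950)
  = 2.318 · √1836.5
  = 2.318 · 42.8549
  = 99.3376

Minimum detectable difference ≈ 99.3 kWh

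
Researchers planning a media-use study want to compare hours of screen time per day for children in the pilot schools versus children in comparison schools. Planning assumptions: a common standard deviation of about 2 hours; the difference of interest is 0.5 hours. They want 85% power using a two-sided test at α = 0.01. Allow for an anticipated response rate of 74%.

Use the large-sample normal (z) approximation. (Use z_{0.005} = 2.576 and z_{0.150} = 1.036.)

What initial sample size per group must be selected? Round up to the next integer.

n = (z_{α/2} + z_β)² · (σ₁² + σ₂²) / δ²
  = (2.576 + 1.036)² · (2·2² = 8) / 0.5²
  = 13.0465 · 8 / 0.25
  = 417.49
Adjust for 74% response: 417.49 / 0.74 = 564.17.
Round up → n = 565 per group.

n = 565 per group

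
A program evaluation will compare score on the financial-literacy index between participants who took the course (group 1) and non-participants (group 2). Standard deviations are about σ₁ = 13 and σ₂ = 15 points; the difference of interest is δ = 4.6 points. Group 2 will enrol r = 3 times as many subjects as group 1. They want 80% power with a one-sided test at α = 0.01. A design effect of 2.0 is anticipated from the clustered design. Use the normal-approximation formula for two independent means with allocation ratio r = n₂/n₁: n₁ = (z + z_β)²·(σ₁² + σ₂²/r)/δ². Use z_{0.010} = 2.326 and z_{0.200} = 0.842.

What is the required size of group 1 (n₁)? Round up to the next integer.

n₁ = 232

n₁ = (z_α + z_β)² · (σ₁² + σ₂²/r) / δ²
   = (2.326 + 0.842)² · (13² + 15²/3) / 4.6²
   = 10.0362 · (169 + 75) / 21.16
   = 10.0362 · 244 / 21.16
   = 115.73
Design effect: 2.0 × 115.73 = 231.46.
Round up → n₁ = 232; n₂ = r·n₁ = 3 × 232 = 696.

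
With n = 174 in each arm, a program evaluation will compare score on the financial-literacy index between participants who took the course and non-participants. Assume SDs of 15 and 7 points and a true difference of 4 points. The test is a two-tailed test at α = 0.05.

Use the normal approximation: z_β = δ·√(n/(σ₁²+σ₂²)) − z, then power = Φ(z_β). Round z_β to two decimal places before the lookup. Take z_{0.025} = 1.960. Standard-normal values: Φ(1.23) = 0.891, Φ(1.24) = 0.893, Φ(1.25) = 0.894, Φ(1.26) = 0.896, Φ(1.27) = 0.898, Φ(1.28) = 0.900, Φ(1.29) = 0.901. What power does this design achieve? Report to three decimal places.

Power ≈ 0.891

z_β = δ·√(n/(σ₁²+σ₂²)) − z_{α/2}
    = 4 · √(174/274) − 1.960
    = 4 · 0.79689 − 1.960
    = 3.1876 − 1.960 = 1.2276 → 1.23
Power = Φ(1.23) = 0.891.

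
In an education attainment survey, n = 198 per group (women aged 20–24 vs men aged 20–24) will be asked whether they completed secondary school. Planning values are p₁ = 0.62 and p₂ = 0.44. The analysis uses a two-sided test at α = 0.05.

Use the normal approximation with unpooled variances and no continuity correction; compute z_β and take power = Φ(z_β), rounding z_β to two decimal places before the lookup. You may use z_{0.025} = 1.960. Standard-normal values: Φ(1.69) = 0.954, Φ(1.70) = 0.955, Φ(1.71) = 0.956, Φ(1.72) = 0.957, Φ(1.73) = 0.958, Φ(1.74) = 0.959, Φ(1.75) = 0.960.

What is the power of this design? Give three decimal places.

Power ≈ 0.954

z_β = |p₁−p₂|·√(n/[p₁q₁+p₂q₂]) − z_{α/2}
    = 0.18 · √(198/0.4820) − 1.960
    = 0.18 · 20.2679 − 1.960
    = 3.6482 − 1.960 = 1.6882 → 1.69
Power = Φ(1.69) = 0.954.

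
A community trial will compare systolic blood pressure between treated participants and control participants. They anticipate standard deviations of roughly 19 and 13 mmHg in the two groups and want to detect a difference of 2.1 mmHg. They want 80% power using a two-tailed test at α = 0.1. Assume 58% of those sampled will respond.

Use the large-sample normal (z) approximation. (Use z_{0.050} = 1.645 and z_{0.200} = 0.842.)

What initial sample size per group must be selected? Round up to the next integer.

n = (z_{α/2} + z_β)² · (σ₁² + σ₂²) / δ²
  = (1.645 + 0.842)² · (19² + 13² = 530) / 2.1²
  = 6.1852 · 530 / 4.41
  = 743.34
Adjust for 58% response: 743.34 / 0.58 = 1281.62.
Round up → n = 1282 per group.

n = 1282 per group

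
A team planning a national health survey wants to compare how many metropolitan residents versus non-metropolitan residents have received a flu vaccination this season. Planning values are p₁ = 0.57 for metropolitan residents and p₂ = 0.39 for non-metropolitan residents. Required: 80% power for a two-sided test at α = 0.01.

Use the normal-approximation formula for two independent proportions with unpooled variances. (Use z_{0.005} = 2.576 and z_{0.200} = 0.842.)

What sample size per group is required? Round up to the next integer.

n = (z_{α/2} + z_β)² · [p₁(1−p₁) + p₂(1−p₂)] / (p₁ − p₂)²
  = (2.576 + 0.842)² · (0.57·0.43 + 0.39·0.61) / (0.18)²
  = (3.418)² · (0.2451 + 0.2379) / 0.0324
  = 11.6827 · 0.4830 / 0.0324
  = 174.16
Round up → n = 175 per group.

n = 175 per group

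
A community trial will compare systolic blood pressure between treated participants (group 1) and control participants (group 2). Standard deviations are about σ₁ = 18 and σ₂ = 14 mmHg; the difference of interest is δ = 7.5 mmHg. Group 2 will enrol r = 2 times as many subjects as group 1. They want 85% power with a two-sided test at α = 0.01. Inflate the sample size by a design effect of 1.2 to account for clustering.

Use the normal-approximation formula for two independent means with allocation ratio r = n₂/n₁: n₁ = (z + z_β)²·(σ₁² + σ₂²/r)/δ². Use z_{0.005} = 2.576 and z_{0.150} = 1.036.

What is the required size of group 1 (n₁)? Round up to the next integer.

n₁ = 118

n₁ = (z_{α/2} + z_β)² · (σ₁² + σ₂²/r) / δ²
   = (2.576 + 1.036)² · (18² + 14²/2) / 7.5²
   = 13.0465 · (324 + 98) / 56.25
   = 13.0465 · 422 / 56.25
   = 97.88
Design effect: 1.2 × 97.88 = 117.45.
Round up → n₁ = 118; n₂ = r·n₁ = 2 × 118 = 236.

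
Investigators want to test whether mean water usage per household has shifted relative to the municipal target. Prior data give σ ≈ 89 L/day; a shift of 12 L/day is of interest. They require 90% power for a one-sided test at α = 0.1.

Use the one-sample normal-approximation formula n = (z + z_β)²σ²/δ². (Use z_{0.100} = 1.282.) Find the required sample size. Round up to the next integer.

n = (z_α + z_β)² · σ² / δ²
  = (1.282 + 1.282)² · 89² / 12²
  = 6.5741 · 7921 / 144
  = 361.62
Round up → n = 362.

n = 362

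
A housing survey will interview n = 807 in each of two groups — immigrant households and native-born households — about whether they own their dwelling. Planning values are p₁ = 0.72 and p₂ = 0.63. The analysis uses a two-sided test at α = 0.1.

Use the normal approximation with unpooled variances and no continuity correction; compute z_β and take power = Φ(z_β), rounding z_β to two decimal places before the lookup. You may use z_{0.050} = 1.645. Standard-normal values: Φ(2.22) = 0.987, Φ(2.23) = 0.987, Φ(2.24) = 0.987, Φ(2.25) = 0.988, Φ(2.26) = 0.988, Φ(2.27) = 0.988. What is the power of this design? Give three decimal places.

z_β = |p₁−p₂|·√(n/[p₁q₁+p₂q₂]) − z_{α/2}
    = 0.09 · √(807/0.4347) − 1.645
    = 0.09 · 43.0866 − 1.645
    = 3.8778 − 1.645 = 2.2328 → 2.23
Power = Φ(2.23) = 0.987.

Power ≈ 0.987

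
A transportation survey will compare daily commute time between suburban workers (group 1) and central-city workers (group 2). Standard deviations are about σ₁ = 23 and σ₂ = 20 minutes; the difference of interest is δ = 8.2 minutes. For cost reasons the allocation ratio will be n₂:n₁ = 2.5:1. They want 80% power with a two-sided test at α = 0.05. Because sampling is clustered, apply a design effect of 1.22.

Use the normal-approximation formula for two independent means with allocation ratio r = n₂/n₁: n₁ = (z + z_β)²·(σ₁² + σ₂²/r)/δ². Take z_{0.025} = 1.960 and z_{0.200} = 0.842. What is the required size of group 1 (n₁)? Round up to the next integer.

n₁ = 99

n₁ = (z_{α/2} + z_β)² · (σ₁² + σ₂²/r) / δ²
   = (1.960 + 0.842)² · (23² + 20²/2.5) / 8.2²
   = 7.8512 · (529 + 160) / 67.24
   = 7.8512 · 689 / 67.24
   = 80.45
Design effect: 1.22 × 80.45 = 98.15.
Round up → n₁ = 99; n₂ = r·n₁ = 2.5 × 99 = 248.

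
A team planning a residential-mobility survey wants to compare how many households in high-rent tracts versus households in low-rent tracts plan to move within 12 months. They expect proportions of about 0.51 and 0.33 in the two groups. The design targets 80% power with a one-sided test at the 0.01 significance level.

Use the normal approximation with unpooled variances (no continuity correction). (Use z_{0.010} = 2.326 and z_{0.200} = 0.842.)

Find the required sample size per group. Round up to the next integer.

n = 146 per group

n = (z_α + z_β)² · [p₁(1−p₁) + p₂(1−p₂)] / (p₁ − p₂)²
  = (2.326 + 0.842)² · (0.51·0.49 + 0.33·0.67) / (0.18)²
  = (3.168)² · (0.2499 + 0.2211) / 0.0324
  = 10.0362 · 0.4710 / 0.0324
  = 145.90
Round up → n = 146 per group.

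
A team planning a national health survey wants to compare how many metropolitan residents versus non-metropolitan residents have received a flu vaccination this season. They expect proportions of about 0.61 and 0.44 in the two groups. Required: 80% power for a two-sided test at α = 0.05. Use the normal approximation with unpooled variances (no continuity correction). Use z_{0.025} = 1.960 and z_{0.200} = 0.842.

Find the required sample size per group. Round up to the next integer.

n = 132 per group

n = (z_{α/2} + z_β)² · [p₁(1−p₁) + p₂(1−p₂)] / (p₁ − p₂)²
  = (1.960 + 0.842)² · (0.61·0.39 + 0.44·0.56) / (0.17)²
  = (2.802)² · (0.2379 + 0.2464) / 0.0289
  = 7.8512 · 0.4843 / 0.0289
  = 131.57
Round up → n = 132 per group.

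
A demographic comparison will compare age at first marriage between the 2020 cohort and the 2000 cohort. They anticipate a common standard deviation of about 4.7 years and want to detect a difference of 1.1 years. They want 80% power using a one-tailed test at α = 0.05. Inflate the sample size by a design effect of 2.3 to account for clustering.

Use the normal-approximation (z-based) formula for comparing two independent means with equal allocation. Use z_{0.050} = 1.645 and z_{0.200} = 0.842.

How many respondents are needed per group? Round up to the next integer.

n = 520 per group

n = (z_α + z_β)² · (σ₁² + σ₂²) / δ²
  = (1.645 + 0.842)² · (2·4.7² = 44.18) / 1.1²
  = 6.1852 · 44.18 / 1.21
  = 225.84
Design effect: 2.3 × 225.84 = 519.42.
Round up → n = 520 per group.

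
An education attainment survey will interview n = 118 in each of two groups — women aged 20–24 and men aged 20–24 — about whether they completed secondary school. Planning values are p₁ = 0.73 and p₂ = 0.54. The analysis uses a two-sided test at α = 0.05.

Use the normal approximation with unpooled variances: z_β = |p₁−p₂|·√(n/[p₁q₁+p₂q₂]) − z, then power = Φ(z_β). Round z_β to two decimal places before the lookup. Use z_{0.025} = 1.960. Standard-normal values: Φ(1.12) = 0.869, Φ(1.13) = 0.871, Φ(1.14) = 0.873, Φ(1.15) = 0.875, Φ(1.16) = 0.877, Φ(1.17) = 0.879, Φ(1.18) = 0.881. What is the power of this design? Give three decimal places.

z_β = |p₁−p₂|·√(n/[p₁q₁+p₂q₂]) − z_{α/2}
    = 0.19 · √(118/0.4455) − 1.960
    = 0.19 · 16.2749 − 1.960
    = 3.0922 − 1.960 = 1.1322 → 1.13
Power = Φ(1.13) = 0.871.

Power ≈ 0.871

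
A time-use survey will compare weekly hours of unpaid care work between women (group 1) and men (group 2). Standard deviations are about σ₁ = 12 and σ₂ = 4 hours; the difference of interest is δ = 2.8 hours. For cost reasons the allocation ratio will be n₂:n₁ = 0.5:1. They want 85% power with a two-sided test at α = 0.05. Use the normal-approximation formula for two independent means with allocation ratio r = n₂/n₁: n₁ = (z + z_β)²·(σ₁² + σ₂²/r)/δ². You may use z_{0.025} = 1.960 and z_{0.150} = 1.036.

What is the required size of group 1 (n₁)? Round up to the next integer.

n₁ = 202

n₁ = (z_{α/2} + z_β)² · (σ₁² + σ₂²/r) / δ²
   = (1.960 + 1.036)² · (12² + 4²/0.5) / 2.8²
   = 8.9760 · (144 + 32) / 7.84
   = 8.9760 · 176 / 7.84
   = 201.50
Round up → n₁ = 202; n₂ = r·n₁ = 0.5 × 202 = 101.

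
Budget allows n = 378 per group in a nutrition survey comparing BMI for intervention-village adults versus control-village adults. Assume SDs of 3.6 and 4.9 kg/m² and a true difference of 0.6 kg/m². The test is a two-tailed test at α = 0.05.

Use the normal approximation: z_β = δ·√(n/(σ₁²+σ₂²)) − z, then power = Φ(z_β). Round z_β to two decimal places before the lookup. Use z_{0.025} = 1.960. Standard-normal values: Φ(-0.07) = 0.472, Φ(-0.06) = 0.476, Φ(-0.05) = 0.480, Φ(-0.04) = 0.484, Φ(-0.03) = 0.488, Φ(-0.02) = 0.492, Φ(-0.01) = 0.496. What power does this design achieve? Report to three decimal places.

z_β = δ·√(n/(σ₁²+σ₂²)) − z_{α/2}
    = 0.6 · √(378/36.97) − 1.960
    = 0.6 · 3.19758 − 1.960
    = 1.9185 − 1.960 = -0.0415 → -0.04
Power = Φ(-0.04) = 0.484.

Power ≈ 0.484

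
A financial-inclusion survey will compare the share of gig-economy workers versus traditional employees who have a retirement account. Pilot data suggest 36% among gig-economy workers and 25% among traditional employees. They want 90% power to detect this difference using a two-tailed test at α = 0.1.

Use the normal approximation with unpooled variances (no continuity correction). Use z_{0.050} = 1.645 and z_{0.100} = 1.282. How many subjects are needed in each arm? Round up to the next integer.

n = 296 per group

n = (z_{α/2} + z_β)² · [p₁(1−p₁) + p₂(1−p₂)] / (p₁ − p₂)²
  = (1.645 + 1.282)² · (0.36·0.64 + 0.25·0.75) / (0.11)²
  = (2.927)² · (0.2304 + 0.1875) / 0.0121
  = 8.5673 · 0.4179 / 0.0121
  = 295.89
Round up → n = 296 per group.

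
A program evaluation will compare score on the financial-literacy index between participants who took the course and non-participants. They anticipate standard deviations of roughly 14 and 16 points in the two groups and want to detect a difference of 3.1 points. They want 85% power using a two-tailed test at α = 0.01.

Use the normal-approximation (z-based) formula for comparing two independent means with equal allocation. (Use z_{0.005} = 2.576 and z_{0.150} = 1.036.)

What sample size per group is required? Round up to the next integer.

n = 614 per group

n = (z_{α/2} + z_β)² · (σ₁² + σ₂²) / δ²
  = (2.576 + 1.036)² · (14² + 16² = 452) / 3.1²
  = 13.0465 · 452 / 9.61
  = 613.64
Round up → n = 614 per group.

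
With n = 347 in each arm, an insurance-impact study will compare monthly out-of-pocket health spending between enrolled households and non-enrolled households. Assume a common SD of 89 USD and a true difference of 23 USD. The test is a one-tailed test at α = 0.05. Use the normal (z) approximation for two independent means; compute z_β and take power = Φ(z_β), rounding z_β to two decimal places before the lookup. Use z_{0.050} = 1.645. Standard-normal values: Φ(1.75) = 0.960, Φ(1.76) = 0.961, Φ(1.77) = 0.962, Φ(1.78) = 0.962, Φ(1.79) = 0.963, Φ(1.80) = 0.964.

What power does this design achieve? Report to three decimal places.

z_β = δ·√(n/(σ₁²+σ₂²)) − z_α
    = 23 · √(347/15842) − 1.645
    = 23 · 0.14800 − 1.645
    = 3.4040 − 1.645 = 1.7590 → 1.76
Power = Φ(1.76) = 0.961.

Power ≈ 0.961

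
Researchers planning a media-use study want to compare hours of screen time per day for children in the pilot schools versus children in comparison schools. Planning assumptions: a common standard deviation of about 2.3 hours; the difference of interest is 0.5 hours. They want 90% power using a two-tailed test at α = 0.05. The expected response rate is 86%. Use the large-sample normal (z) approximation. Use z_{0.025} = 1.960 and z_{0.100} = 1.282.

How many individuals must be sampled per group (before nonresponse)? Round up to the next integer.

n = 518 per group

n = (z_{α/2} + z_β)² · (σ₁² + σ₂²) / δ²
  = (1.960 + 1.282)² · (2·2.3² = 10.58) / 0.5²
  = 10.5106 · 10.58 / 0.25
  = 444.81
Adjust for 86% response: 444.81 / 0.86 = 517.22.
Round up → n = 518 per group.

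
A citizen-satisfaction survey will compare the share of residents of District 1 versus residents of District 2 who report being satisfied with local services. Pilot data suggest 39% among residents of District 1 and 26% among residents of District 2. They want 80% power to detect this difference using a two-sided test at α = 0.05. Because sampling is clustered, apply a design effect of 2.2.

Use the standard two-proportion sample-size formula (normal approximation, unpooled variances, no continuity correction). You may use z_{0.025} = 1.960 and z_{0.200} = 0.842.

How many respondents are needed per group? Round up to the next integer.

n = 440 per group

n = (z_{α/2} + z_β)² · [p₁(1−p₁) + p₂(1−p₂)] / (p₁ − p₂)²
  = (1.960 + 0.842)² · (0.39·0.61 + 0.26·0.74) / (0.13)²
  = (2.802)² · (0.2379 + 0.1924) / 0.0169
  = 7.8512 · 0.4303 / 0.0169
  = 199.90
Design effect: 2.2 × 199.90 = 439.79.
Round up → n = 440 per group.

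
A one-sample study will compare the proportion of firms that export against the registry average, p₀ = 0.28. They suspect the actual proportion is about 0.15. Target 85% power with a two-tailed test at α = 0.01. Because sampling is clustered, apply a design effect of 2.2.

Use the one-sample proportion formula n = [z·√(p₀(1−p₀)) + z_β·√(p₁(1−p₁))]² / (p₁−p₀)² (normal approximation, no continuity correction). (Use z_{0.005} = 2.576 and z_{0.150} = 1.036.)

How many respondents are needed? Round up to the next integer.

n = 304

n = [z_{α/2}·√(p₀q₀) + z_β·√(p₁q₁)]² / (p₁ − p₀)²
  = [2.576·√(0.28·0.72) + 1.036·√(0.15·0.85)]² / (-0.13)²
  = [2.576·0.4490 + 1.036·0.3571]² / 0.0169
  = [1.5265]² / 0.0169
  = 137.89
Design effect: 2.2 × 137.89 = 303.36.
Round up → n = 304.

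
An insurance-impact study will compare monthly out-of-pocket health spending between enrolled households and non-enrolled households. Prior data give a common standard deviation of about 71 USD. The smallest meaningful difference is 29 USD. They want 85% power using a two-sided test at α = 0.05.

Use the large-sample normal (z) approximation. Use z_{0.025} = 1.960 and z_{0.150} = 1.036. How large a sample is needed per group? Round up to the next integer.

n = (z_{α/2} + z_β)² · (σ₁² + σ₂²) / δ²
  = (1.960 + 1.036)² · (2·71² = 10082) / 29²
  = 8.9760 · 10082 / 841
  = 107.61
Round up → n = 108 per group.

n = 108 per group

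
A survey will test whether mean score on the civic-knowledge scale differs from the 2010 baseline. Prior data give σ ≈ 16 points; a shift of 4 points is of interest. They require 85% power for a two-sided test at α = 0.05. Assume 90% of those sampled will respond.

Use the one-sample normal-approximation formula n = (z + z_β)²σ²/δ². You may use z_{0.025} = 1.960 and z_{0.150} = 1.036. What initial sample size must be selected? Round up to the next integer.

n = (z_{α/2} + z_β)² · σ² / δ²
  = (1.960 + 1.036)² · 16² / 4²
  = 8.9760 · 256 / 16
  = 143.62
Adjust for 90% response: 143.62 / 0.90 = 159.57.
Round up → n = 160.

n = 160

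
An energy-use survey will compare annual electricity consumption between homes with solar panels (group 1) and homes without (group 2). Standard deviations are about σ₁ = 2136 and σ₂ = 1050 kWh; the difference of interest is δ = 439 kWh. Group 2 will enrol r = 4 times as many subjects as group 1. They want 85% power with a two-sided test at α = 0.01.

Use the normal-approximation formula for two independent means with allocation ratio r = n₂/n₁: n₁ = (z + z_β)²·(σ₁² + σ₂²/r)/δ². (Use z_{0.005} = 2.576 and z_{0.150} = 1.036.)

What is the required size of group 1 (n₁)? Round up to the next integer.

n₁ = 328

n₁ = (z_{α/2} + z_β)² · (σ₁² + σ₂²/r) / δ²
   = (2.576 + 1.036)² · (2136² + 1050²/4) / 439²
   = 13.0465 · (4562496 + 275625) / 192721
   = 13.0465 · 4838121 / 192721
   = 327.52
Round up → n₁ = 328; n₂ = r·n₁ = 4 × 328 = 1312.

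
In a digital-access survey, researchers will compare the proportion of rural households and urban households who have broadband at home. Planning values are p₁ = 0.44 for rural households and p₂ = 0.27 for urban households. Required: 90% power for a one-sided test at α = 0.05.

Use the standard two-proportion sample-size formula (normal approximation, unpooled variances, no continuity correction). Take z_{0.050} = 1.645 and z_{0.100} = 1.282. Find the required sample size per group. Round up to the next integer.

n = (z_α + z_β)² · [p₁(1−p₁) + p₂(1−p₂)] / (p₁ − p₂)²
  = (1.645 + 1.282)² · (0.44·0.56 + 0.27·0.73) / (0.17)²
  = (2.927)² · (0.2464 + 0.1971) / 0.0289
  = 8.5673 · 0.4435 / 0.0289
  = 131.47
Round up → n = 132 per group.

n = 132 per group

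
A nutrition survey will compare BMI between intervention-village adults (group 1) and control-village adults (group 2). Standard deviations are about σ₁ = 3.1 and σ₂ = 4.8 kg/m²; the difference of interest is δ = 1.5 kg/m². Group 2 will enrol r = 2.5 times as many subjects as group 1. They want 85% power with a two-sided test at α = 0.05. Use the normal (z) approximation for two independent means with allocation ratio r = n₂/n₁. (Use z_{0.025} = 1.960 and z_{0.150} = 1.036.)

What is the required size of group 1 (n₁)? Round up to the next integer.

n₁ = 76

n₁ = (z_{α/2} + z_β)² · (σ₁² + σ₂²/r) / δ²
   = (1.960 + 1.036)² · (3.1² + 4.8²/2.5) / 1.5²
   = 8.9760 · (9.61 + 9.216) / 2.25
   = 8.9760 · 18.826 / 2.25
   = 75.10
Round up → n₁ = 76; n₂ = r·n₁ = 2.5 × 76 = 190.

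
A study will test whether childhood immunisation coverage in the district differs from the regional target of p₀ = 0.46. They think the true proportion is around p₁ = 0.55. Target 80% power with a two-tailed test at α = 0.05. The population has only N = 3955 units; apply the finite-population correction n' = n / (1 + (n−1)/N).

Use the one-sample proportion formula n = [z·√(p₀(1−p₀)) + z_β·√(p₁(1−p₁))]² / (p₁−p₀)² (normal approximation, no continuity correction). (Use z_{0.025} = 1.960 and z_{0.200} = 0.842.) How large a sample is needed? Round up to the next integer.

n = [z_{α/2}·√(p₀q₀) + z_β·√(p₁q₁)]² / (p₁ − p₀)²
  = [1.960·√(0.46·0.54) + 0.842·√(0.55·0.45)]² / (0.09)²
  = [1.960·0.4984 + 0.842·0.4975]² / 0.0081
  = [1.3957]² / 0.0081
  = 240.51
Finite-population correction (N = 3955): 240.51 / (1 + (240.51 − 1)/3955) = 226.77.
Round up → n = 227.

n = 227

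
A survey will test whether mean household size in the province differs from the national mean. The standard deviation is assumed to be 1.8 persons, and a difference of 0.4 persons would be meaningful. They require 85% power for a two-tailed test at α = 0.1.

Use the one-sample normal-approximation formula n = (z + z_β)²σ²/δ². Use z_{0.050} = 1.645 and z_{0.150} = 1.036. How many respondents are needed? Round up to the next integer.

n = 146

n = (z_{α/2} + z_β)² · σ² / δ²
  = (1.645 + 1.036)² · 1.8² / 0.4²
  = 7.1878 · 3.24 / 0.16
  = 145.55
Round up → n = 146.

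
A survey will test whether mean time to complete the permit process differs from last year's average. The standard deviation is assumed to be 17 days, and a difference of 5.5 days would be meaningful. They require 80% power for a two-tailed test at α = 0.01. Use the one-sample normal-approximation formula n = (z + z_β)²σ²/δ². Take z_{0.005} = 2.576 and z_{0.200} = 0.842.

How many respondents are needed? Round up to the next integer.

n = (z_{α/2} + z_β)² · σ² / δ²
  = (2.576 + 0.842)² · 17² / 5.5²
  = 11.6827 · 289 / 30.25
  = 111.61
Round up → n = 112.

n = 112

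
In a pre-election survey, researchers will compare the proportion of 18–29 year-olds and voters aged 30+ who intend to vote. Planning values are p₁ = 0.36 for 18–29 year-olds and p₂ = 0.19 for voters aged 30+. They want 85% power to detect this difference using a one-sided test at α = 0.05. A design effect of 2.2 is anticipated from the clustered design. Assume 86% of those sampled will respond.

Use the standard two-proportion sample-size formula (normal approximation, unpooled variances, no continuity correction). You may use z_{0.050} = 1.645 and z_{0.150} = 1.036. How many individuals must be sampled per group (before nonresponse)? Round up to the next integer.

n = (z_α + z_β)² · [p₁(1−p₁) + p₂(1−p₂)] / (p₁ − p₂)²
  = (1.645 + 1.036)² · (0.36·0.64 + 0.19·0.81) / (0.17)²
  = (2.681)² · (0.2304 + 0.1539) / 0.0289
  = 7.1878 · 0.3843 / 0.0289
  = 95.58
Design effect: 2.2 × 95.58 = 210.28.
Adjust for 86% response: 210.28 / 0.86 = 244.51.
Round up → n = 245 per group.

n = 245 per group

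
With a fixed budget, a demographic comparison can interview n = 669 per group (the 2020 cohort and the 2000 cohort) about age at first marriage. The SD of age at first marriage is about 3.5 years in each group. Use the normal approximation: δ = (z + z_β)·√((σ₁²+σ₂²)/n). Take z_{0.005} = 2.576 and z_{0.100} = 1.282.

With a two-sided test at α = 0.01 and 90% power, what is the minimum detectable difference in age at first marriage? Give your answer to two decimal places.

Minimum detectable difference ≈ 0.74 years

δ = (z_{α/2} + z_β) · √((σ₁²+σ₂²)/n)
  = (2.576 + 1.282) · √(24.5/669)
  = 3.858 · √0.03662
  = 3.858 · 0.1914
  = 0.7383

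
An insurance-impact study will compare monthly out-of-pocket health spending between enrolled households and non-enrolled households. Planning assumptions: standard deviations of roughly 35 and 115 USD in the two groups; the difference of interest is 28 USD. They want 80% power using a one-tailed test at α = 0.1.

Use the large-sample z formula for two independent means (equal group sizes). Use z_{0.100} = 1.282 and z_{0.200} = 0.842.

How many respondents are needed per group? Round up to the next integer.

n = (z_α + z_β)² · (σ₁² + σ₂²) / δ²
  = (1.282 + 0.842)² · (35² + 115² = 14450) / 28²
  = 4.5114 · 14450 / 784
  = 83.15
Round up → n = 84 per group.

n = 84 per group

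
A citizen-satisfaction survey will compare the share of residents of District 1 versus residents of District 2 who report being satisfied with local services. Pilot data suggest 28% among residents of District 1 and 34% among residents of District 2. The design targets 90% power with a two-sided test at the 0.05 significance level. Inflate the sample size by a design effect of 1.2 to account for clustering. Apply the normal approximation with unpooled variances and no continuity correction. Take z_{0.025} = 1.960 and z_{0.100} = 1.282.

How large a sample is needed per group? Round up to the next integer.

n = 1493 per group

n = (z_{α/2} + z_β)² · [p₁(1−p₁) + p₂(1−p₂)] / (p₁ − p₂)²
  = (1.960 + 1.282)² · (0.28·0.72 + 0.34·0.66) / (-0.06)²
  = (3.242)² · (0.2016 + 0.2244) / 0.0036
  = 10.5106 · 0.4260 / 0.0036
  = 1243.75
Design effect: 1.2 × 1243.75 = 1492.50.
Round up → n = 1493 per group.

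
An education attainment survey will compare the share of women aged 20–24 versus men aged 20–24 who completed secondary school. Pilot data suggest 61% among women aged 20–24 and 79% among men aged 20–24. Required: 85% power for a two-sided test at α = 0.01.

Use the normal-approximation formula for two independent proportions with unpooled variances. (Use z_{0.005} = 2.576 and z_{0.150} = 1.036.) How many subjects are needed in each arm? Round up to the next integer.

n = 163 per group

n = (z_{α/2} + z_β)² · [p₁(1−p₁) + p₂(1−p₂)] / (p₁ − p₂)²
  = (2.576 + 1.036)² · (0.61·0.39 + 0.79·0.21) / (-0.18)²
  = (3.612)² · (0.2379 + 0.1659) / 0.0324
  = 13.0465 · 0.4038 / 0.0324
  = 162.60
Round up → n = 163 per group.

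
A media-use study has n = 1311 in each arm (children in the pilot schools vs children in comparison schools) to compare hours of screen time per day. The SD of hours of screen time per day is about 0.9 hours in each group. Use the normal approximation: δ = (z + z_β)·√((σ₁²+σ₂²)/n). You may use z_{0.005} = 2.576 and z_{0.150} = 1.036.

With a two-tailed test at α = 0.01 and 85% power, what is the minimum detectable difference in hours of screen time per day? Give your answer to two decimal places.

Minimum detectable difference ≈ 0.13 hours

δ = (z_{α/2} + z_β) · √((σ₁²+σ₂²)/n)
  = (2.576 + 1.036) · √(1.62/1311)
  = 3.612 · √0.00124
  = 3.612 · 0.0352
  = 0.1270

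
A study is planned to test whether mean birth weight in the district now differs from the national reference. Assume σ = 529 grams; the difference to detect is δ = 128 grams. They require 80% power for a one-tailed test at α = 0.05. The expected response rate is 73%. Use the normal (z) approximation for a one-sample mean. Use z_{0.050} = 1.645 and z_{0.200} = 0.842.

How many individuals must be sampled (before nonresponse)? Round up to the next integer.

n = 145

n = (z_α + z_β)² · σ² / δ²
  = (1.645 + 0.842)² · 529² / 128²
  = 6.1852 · 279841 / 16384
  = 105.64
Adjust for 73% response: 105.64 / 0.73 = 144.72.
Round up → n = 145.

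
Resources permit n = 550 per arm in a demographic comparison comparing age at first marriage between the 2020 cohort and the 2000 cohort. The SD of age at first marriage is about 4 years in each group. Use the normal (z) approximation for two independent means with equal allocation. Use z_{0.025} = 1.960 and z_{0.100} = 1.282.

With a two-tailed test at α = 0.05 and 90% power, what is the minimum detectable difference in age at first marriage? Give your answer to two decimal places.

δ = (z_{α/2} + z_β) · √((σ₁²+σ₂²)/n)
  = (1.960 + 1.282) · √(32/550)
  = 3.242 · √0.05818
  = 3.242 · 0.2412
  = 0.7820

Minimum detectable difference ≈ 0.78 years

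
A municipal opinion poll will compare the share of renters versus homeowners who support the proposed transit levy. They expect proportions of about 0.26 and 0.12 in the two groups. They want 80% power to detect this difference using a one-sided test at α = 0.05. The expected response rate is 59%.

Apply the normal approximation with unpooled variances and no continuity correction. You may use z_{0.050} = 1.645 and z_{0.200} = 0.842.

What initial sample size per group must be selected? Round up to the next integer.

n = (z_α + z_β)² · [p₁(1−p₁) + p₂(1−p₂)] / (p₁ − p₂)²
  = (1.645 + 0.842)² · (0.26·0.74 + 0.12·0.88) / (0.14)²
  = (2.487)² · (0.1924 + 0.1056) / 0.0196
  = 6.1852 · 0.2980 / 0.0196
  = 94.04
Adjust for 59% response: 94.04 / 0.59 = 159.39.
Round up → n = 160 per group.

n = 160 per group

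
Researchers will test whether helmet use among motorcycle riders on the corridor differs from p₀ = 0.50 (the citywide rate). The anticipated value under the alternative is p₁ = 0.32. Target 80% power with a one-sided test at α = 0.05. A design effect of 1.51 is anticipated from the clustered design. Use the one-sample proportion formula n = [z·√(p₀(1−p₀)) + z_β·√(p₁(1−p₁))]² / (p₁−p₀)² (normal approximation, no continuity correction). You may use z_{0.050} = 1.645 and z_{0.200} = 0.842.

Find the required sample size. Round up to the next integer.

n = [z_α·√(p₀q₀) + z_β·√(p₁q₁)]² / (p₁ − p₀)²
  = [1.645·√(0.50·0.50) + 0.842·√(0.32·0.68)]² / (-0.18)²
  = [1.645·0.5000 + 0.842·0.4665]² / 0.0324
  = [1.2153]² / 0.0324
  = 45.58
Design effect: 1.51 × 45.58 = 68.83.
Round up → n = 69.

n = 69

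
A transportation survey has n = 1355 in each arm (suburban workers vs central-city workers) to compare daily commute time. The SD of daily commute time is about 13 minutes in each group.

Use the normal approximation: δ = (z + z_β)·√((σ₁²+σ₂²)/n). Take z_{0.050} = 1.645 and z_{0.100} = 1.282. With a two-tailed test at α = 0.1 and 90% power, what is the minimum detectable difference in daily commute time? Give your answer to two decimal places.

δ = (z_{α/2} + z_β) · √((σ₁²+σ₂²)/n)
  = (1.645 + 1.282) · √(338/1355)
  = 2.927 · √0.24945
  = 2.927 · 0.4994
  = 1.4619

Minimum detectable difference ≈ 1.46 minutes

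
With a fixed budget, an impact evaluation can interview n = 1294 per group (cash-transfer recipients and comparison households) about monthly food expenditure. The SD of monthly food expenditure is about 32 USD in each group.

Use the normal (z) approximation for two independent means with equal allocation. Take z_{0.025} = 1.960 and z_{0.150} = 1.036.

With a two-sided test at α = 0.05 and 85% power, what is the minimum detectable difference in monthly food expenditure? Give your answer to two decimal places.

Minimum detectable difference ≈ 3.77 USD

δ = (z_{α/2} + z_β) · √((σ₁²+σ₂²)/n)
  = (1.960 + 1.036) · √(2048/1294)
  = 2.996 · √1.5827
  = 2.996 · 1.2580
  = 3.7691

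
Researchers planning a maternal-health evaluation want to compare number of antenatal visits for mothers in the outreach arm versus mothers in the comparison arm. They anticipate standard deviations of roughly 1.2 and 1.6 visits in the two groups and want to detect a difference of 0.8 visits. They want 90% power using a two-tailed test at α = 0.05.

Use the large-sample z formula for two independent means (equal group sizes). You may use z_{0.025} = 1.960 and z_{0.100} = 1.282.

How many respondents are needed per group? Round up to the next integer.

n = 66 per group

n = (z_{α/2} + z_β)² · (σ₁² + σ₂²) / δ²
  = (1.960 + 1.282)² · (1.2² + 1.6² = 4) / 0.8²
  = 10.5106 · 4 / 0.64
  = 65.69
Round up → n = 66 per group.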